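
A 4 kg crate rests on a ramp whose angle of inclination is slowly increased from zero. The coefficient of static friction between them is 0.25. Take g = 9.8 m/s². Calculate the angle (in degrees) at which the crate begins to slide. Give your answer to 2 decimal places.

At the threshold of sliding, static friction is at its maximum μ_s N and exactly balances the weight component along the incline: mg sin θ = μ_s mg cos θ.
Hence tan θ = μ_s = 0.25, so θ = arctan(0.25) = 14.0362°.

14.04°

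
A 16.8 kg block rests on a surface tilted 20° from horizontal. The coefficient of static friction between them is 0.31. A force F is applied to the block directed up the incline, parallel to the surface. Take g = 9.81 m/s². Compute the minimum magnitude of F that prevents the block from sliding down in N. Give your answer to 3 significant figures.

The normal force is N = mg cos 20° = 154.869 N. With F at its minimum the block is on the verge of sliding down, so static friction is at its maximum μ_s N = 0.31 × 154.869 = 48.009 N and acts up the slope.
Equilibrium along the incline: F + μ_s N = mg sin 20°, so F = 56.368 − 48.009 = 8.359 N.

8.36 N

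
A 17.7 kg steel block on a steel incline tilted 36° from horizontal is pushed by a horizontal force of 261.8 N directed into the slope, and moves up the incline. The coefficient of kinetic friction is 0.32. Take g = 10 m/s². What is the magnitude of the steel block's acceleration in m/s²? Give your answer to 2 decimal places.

0.72 m/s²

The horizontal push has components F cos 36° = 261.8 × 0.8090 = 211.796 N up the incline and F sin 36° = 261.8 × 0.5878 = 153.886 N pressing into the surface.
The normal force is therefore N = mg cos 36° + F sin 36° = 143.193 + 153.886 = 297.079 N, and kinetic friction down the slope is μN = 0.32 × 297.079 = 95.065 N.
Along the incline: F cos 36° − mg sin 36° − μN = ma, so 211.796 − 104.041 − 95.065 = 17.7 a, giving a = 0.7169 m/s².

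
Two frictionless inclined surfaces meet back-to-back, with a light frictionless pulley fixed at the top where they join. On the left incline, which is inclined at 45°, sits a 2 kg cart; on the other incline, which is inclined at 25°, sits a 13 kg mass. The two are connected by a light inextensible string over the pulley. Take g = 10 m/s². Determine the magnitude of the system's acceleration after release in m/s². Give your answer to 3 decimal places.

Resolve each weight along its own incline: the 2 kg mass has component 2 × 10 × sin 45° = 14.142 N down its slope, and the 13 kg mass has 13 × 10 × sin 25° = 54.940 N down its slope.
The 13 kg side's 54.940 N exceeds the other side's 14.142 N, so that mass slides down and the 2 kg mass slides up. Taking that direction as positive, Newton's second law for the whole system gives 54.940 − 14.142 = (2 + 13) a, so a = 40.798 / 15 = 2.7199 m/s².

2.720 m/s²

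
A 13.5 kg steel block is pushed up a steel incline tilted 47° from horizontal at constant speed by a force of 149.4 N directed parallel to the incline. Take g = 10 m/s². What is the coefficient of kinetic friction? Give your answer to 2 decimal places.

0.55

At constant speed ΣF = 0 along the incline. The applied 149.4 N acts up the slope; the weight component mg sin 47° = 98.733 N and kinetic friction μN both act down the slope.
So 149.4 = 98.733 + μ × 92.070, giving μ = (149.4 − 98.733) / 92.070 = 0.5503.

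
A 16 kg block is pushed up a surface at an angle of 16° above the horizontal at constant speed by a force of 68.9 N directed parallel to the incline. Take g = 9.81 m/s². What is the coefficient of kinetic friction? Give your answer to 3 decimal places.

At constant speed ΣF = 0 along the incline. The applied 68.9 N acts up the slope; the weight component mg sin 16° = 43.264 N and kinetic friction μN both act down the slope.
So 68.9 = 43.264 + μ × 150.880, giving μ = (68.9 − 43.264) / 150.880 = 0.1699.

0.170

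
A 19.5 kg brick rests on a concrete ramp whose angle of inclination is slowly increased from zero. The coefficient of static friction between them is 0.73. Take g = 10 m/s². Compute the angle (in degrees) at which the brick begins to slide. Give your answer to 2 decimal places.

36.13°

At the threshold of sliding, static friction is at its maximum μ_s N and exactly balances the weight component along the incline: mg sin θ = μ_s mg cos θ.
Hence tan θ = μ_s = 0.73, so θ = arctan(0.73) = 36.1294°.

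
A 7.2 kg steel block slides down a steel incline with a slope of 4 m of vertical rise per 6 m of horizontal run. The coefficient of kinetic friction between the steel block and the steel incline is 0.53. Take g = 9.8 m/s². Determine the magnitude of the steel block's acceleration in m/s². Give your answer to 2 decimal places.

1.11 m/s²

Resolving the weight along the incline: the component pulling the steel block down the slope is mg sin 33.69° = 7.2 × 9.8 × 0.5547 = 39.140 N, and the normal force is N = mg cos 33.69° = 7.2 × 9.8 × 0.8321 = 58.713 N.
Kinetic friction acts up the slope with magnitude f = μN = 0.53 × 58.713 = 31.118 N.
Net force along the incline is 39.140 − 31.118 = 8.022 N, so a = 8.022 / 7.2 = 1.1142 m/s².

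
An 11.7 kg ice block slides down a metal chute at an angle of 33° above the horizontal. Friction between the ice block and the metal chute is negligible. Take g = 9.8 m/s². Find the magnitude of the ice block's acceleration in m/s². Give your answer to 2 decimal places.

Resolving the weight along the incline: the component pulling the ice block down the slope is mg sin 33° = 11.7 × 9.8 × 0.5446 = 62.444 N, and the normal force is N = mg cos 33° = 11.7 × 9.8 × 0.8387 = 96.165 N.
With no friction the net force along the incline is 62.444 N, so a = g sin 33° = 62.444 / 11.7 = 5.3371 m/s².

5.34 m/s²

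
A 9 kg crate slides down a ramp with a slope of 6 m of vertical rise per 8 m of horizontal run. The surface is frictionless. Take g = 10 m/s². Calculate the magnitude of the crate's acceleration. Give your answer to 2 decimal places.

6.00 m/s²

Resolving the weight along the incline: the component pulling the crate down the slope is mg sin 36.87° = 9 × 10 × 0.6000 = 54.000 N, and the normal force is N = mg cos 36.87° = 9 × 10 × 0.8000 = 72.000 N.
With no friction the net force along the incline is 54.000 N, so a = g sin 36.87° = 54.000 / 9 = 6.0000 m/s².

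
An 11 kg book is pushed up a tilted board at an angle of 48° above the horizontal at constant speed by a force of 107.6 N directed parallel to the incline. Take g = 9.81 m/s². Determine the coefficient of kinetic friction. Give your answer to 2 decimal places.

0.38

At constant speed ΣF = 0 along the incline. The applied 107.6 N acts up the slope; the weight component mg sin 48° = 80.193 N and kinetic friction μN both act down the slope.
So 107.6 = 80.193 + μ × 72.206, giving μ = (107.6 − 80.193) / 72.206 = 0.3796.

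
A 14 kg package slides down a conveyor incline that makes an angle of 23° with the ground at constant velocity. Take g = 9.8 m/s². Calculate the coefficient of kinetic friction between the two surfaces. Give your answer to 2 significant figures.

At constant velocity the net force along the incline is zero: mg sin 23° = μ mg cos 23°.
So μ = tan 23° = 0.3907 / 0.9205 = 0.4244.

0.42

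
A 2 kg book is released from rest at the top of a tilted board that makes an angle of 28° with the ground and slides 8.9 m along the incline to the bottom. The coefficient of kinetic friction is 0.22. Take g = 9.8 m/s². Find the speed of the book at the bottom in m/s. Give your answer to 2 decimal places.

The weight component along the incline is mg sin 28° = 9.202 N and the normal force is N = mg cos 28° = 17.306 N.
Friction up the slope is f = μN = 0.22 × 17.306 = 3.807 N, so the net downslope force is 9.202 − 3.807 = 5.395 N and a = 5.395 / 2 = 2.6975 m/s².
Starting from rest over a distance of 8.9 m, v² = 2aL = 2 × 2.6975 × 8.9 = 48.0155, so v = 6.9293 m/s.

6.93 m/s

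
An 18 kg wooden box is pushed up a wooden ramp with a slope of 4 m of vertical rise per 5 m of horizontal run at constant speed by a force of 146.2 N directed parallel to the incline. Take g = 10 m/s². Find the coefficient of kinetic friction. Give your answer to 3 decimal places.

0.240

At constant speed ΣF = 0 along the incline. The applied 146.2 N acts up the slope; the weight component mg sin 38.66° = 112.445 N and kinetic friction μN both act down the slope.
So 146.2 = 112.445 + μ × 140.556, giving μ = (146.2 − 112.445) / 140.556 = 0.2402.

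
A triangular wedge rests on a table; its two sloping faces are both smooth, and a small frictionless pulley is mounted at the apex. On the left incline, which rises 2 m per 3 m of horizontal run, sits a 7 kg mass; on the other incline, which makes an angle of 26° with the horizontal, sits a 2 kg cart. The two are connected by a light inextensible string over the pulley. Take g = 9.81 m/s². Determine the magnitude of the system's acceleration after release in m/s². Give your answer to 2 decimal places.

3.28 m/s²

Resolve each weight along its own incline: the 7 kg mass has component 7 × 9.81 × sin 33.69° = 38.091 N down its slope, and the 2 kg mass has 2 × 9.81 × sin 26° = 8.601 N down its slope.
The 7 kg side's 38.091 N exceeds the other side's 8.601 N, so that mass slides down and the 2 kg mass slides up. Taking that direction as positive, Newton's second law for the whole system gives 38.091 − 8.601 = (7 + 2) a, so a = 29.490 / 9 = 3.2767 m/s².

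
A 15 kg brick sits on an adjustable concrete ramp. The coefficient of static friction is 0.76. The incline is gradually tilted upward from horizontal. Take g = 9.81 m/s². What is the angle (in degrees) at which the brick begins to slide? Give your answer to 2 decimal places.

At the threshold of sliding, static friction is at its maximum μ_s N and exactly balances the weight component along the incline: mg sin θ = μ_s mg cos θ.
Hence tan θ = μ_s = 0.76, so θ = arctan(0.76) = 37.2348°.

37.23°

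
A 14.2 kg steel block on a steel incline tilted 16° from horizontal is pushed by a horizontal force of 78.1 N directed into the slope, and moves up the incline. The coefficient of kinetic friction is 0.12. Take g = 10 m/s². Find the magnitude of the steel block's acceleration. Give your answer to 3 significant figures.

The horizontal push has components F cos 16° = 78.1 × 0.9613 = 75.078 N up the incline and F sin 16° = 78.1 × 0.2756 = 21.524 N pressing into the surface.
The normal force is therefore N = mg cos 16° + F sin 16° = 136.505 + 21.524 = 158.029 N, and kinetic friction down the slope is μN = 0.12 × 158.029 = 18.963 N.
Along the incline: F cos 16° − mg sin 16° − μN = ma, so 75.078 − 39.135 − 18.963 = 14.2 a, giving a = 1.1958 m/s².

1.20 m/s²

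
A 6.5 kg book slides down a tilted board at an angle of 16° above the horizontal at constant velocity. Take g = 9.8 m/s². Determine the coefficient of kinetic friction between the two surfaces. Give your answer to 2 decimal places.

0.29

At constant velocity the net force along the incline is zero: mg sin 16° = μ mg cos 16°.
So μ = tan 16° = 0.2756 / 0.9613 = 0.2867.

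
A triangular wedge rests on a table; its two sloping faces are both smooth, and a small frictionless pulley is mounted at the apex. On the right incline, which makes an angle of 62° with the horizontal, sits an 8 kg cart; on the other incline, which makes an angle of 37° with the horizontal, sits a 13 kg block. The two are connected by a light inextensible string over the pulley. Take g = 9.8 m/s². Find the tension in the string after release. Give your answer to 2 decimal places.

72.06 N

Resolve each weight along its own incline: the 8 kg mass has component 8 × 9.8 × sin 62° = 69.223 N down its slope, and the 13 kg mass has 13 × 9.8 × sin 37° = 76.671 N down its slope.
The 13 kg side's 76.671 N exceeds the other side's 69.223 N, so that mass slides down and the 8 kg mass slides up. Taking that direction as positive, Newton's second law for the whole system gives 76.671 − 69.223 = (8 + 13) a, so a = 7.448 / 21 = 0.3547 m/s².
For the 8 kg mass (up-slope positive): T − 69.223 = 8 × 0.3547, so T = 72.061 N.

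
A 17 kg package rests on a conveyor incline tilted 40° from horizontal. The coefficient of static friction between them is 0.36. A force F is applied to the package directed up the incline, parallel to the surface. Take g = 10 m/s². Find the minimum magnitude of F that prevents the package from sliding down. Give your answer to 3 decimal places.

The normal force is N = mg cos 40° = 130.228 N. With F at its minimum the package is on the verge of sliding down, so static friction is at its maximum μ_s N = 0.36 × 130.228 = 46.882 N and acts up the slope.
Equilibrium along the incline: F + μ_s N = mg sin 40°, so F = 109.274 − 46.882 = 62.392 N.

62.392 N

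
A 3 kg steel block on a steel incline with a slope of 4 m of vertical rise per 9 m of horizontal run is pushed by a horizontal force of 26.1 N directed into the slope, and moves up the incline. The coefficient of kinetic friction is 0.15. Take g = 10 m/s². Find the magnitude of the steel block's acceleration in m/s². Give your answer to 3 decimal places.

1.988 m/s²

The horizontal push has components F cos 23.96° = 26.1 × 0.9138 = 23.850 N up the incline and F sin 23.96° = 26.1 × 0.4061 = 10.599 N pressing into the surface.
The normal force is therefore N = mg cos 23.96° + F sin 23.96° = 27.414 + 10.599 = 38.013 N, and kinetic friction down the slope is μN = 0.15 × 38.013 = 5.702 N.
Along the incline: F cos 23.96° − mg sin 23.96° − μN = ma, so 23.850 − 12.183 − 5.702 = 3 a, giving a = 1.9883 m/s².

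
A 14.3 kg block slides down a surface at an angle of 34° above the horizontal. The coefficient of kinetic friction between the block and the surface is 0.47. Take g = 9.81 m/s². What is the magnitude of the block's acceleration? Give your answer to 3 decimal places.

1.663 m/s²

Resolving the weight along the incline: the component pulling the block down the slope is mg sin 34° = 14.3 × 9.81 × 0.5592 = 78.446 N, and the normal force is N = mg cos 34° = 14.3 × 9.81 × 0.8290 = 116.295 N.
Kinetic friction acts up the slope with magnitude f = μN = 0.47 × 116.295 = 54.659 N.
Net force along the incline is 78.446 − 54.659 = 23.787 N, so a = 23.787 / 14.3 = 1.6634 m/s².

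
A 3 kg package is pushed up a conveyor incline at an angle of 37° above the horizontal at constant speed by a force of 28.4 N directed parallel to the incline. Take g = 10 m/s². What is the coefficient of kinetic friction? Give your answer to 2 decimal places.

At constant speed ΣF = 0 along the incline. The applied 28.4 N acts up the slope; the weight component mg sin 37° = 18.054 N and kinetic friction μN both act down the slope.
So 28.4 = 18.054 + μ × 23.959, giving μ = (28.4 − 18.054) / 23.959 = 0.4318.

0.43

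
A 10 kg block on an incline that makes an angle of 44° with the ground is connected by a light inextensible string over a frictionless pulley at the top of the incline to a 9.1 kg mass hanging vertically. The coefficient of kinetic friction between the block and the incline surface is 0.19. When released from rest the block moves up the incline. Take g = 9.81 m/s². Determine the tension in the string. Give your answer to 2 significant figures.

For the block on the incline: the weight component along the slope is m₁g sin 44° = 10 × 9.81 × 0.6947 = 68.150 N and the normal force is N = m₁g cos 44° = 70.567 N.
Kinetic friction opposes the block's motion up the incline: f = μN = 0.19 × 70.567 = 13.408 N acting down the slope.
Newton's second law for the block (up-slope positive): T − 68.150 − 13.408 = 10 a. For the hanging mass (downward positive): 9.1 × 9.81 − T = 9.1 a.
Adding the two equations eliminates T: 7.713 = 19.1 a, so a = 0.4038 m/s².
Then from the hanging mass's equation, T = 9.1 × (9.81 − 0.4038) = 85.596 N.

86 N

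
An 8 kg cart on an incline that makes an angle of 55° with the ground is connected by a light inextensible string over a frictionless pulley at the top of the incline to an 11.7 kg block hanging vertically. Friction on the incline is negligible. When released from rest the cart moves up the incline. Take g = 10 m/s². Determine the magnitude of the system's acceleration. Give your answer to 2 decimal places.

2.61 m/s²

For the cart on the incline: the weight component along the slope is m₁g sin 55° = 8 × 10 × 0.8192 = 65.536 N and the normal force is N = m₁g cos 55° = 45.886 N.
Newton's second law for the cart (up-slope positive): T − 65.536 = 8 a. For the hanging block (downward positive): 11.7 × 10 − T = 11.7 a.
Adding the two equations eliminates T: 51.464 = 19.7 a, so a = 2.6124 m/s².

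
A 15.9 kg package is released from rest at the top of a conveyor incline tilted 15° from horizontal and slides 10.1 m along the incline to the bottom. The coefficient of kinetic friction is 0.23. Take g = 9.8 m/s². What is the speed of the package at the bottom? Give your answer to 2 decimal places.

2.69 m/s

The weight component along the incline is mg sin 15° = 40.329 N and the normal force is N = mg cos 15° = 150.511 N.
Friction up the slope is f = μN = 0.23 × 150.511 = 34.618 N, so the net downslope force is 40.329 − 34.618 = 5.711 N and a = 5.711 / 15.9 = 0.3592 m/s².
Starting from rest over a distance of 10.1 m, v² = 2aL = 2 × 0.3592 × 10.1 = 7.2558, so v = 2.6937 m/s.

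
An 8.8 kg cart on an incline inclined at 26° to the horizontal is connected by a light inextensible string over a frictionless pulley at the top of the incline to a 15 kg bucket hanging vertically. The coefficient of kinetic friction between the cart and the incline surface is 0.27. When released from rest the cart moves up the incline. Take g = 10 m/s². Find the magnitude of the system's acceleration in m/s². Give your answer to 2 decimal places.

3.78 m/s²

For the cart on the incline: the weight component along the slope is m₁g sin 26° = 8.8 × 10 × 0.4384 = 38.579 N and the normal force is N = m₁g cos 26° = 79.094 N.
Kinetic friction opposes the cart's motion up the incline: f = μN = 0.27 × 79.094 = 21.355 N acting down the slope.
Newton's second law for the cart (up-slope positive): T − 38.579 − 21.355 = 8.8 a. For the hanging bucket (downward positive): 15 × 10 − T = 15 a.
Adding the two equations eliminates T: 90.066 = 23.8 a, so a = 3.7843 m/s².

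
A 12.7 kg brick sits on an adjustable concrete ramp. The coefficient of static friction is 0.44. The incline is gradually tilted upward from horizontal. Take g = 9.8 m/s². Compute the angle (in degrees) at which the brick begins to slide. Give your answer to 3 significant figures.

23.7°

At the threshold of sliding, static friction is at its maximum μ_s N and exactly balances the weight component along the incline: mg sin θ = μ_s mg cos θ.
Hence tan θ = μ_s = 0.44, so θ = arctan(0.44) = 23.7495°.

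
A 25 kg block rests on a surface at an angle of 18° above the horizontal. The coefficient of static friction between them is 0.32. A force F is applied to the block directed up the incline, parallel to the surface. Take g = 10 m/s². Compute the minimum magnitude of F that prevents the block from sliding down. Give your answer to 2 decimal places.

1.17 N

The normal force is N = mg cos 18° = 237.764 N. With F at its minimum the block is on the verge of sliding down, so static friction is at its maximum μ_s N = 0.32 × 237.764 = 76.084 N and acts up the slope.
Equilibrium along the incline: F + μ_s N = mg sin 18°, so F = 77.254 − 76.084 = 1.170 N.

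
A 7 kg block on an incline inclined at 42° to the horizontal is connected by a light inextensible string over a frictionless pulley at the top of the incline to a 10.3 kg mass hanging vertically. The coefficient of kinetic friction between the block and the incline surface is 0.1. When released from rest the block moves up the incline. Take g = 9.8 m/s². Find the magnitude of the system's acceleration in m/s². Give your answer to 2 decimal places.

2.89 m/s²

For the block on the incline: the weight component along the slope is m₁g sin 42° = 7 × 9.8 × 0.6691 = 45.900 N and the normal force is N = m₁g cos 42° = 50.980 N.
Kinetic friction opposes the block's motion up the incline: f = μN = 0.1 × 50.980 = 5.098 N acting down the slope.
Newton's second law for the block (up-slope positive): T − 45.900 − 5.098 = 7 a. For the hanging mass (downward positive): 10.3 × 9.8 − T = 10.3 a.
Adding the two equations eliminates T: 49.942 = 17.3 a, so a = 2.8868 m/s².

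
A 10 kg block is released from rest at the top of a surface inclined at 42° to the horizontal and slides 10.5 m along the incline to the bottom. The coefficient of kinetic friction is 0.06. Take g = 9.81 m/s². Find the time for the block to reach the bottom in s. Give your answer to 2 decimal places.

1.85 s

The weight component along the incline is mg sin 42° = 65.642 N and the normal force is N = mg cos 42° = 72.903 N.
Friction up the slope is f = μN = 0.06 × 72.903 = 4.374 N, so the net downslope force is 65.642 − 4.374 = 61.268 N and a = 61.268 / 10 = 6.1268 m/s².
Starting from rest, L = ½at², so t = √(2L/a) = √(2 × 10.5 / 6.1268) = 1.8514 s.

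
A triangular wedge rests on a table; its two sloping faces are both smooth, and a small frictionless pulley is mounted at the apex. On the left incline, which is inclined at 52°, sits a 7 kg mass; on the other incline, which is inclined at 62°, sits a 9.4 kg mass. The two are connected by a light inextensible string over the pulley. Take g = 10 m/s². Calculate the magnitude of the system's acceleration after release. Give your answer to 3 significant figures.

1.70 m/s²

Resolve each weight along its own incline: the 7 kg mass has component 7 × 10 × sin 52° = 55.161 N down its slope, and the 9.4 kg mass has 9.4 × 10 × sin 62° = 82.997 N down its slope.
The 9.4 kg side's 82.997 N exceeds the other side's 55.161 N, so that mass slides down and the 7 kg mass slides up. Taking that direction as positive, Newton's second law for the whole system gives 82.997 − 55.161 = (7 + 9.4) a, so a = 27.836 / 16.4 = 1.6973 m/s².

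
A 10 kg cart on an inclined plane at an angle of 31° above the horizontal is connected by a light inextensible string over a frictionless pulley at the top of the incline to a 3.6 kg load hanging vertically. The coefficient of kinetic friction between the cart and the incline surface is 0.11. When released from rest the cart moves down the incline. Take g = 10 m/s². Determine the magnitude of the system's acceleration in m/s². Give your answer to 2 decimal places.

0.45 m/s²

For the cart on the incline: the weight component along the slope is m₁g sin 31° = 10 × 10 × 0.5150 = 51.500 N and the normal force is N = m₁g cos 31° = 85.717 N.
Kinetic friction opposes the cart's motion down the incline: f = μN = 0.11 × 85.717 = 9.429 N acting up the slope.
Newton's second law for the cart (down-slope positive): 51.500 − 9.429 − T = 10 a. For the hanging load (upward positive): T − 3.6 × 10 = 3.6 a.
Adding the two equations eliminates T: 6.071 = 13.6 a, so a = 0.4464 m/s².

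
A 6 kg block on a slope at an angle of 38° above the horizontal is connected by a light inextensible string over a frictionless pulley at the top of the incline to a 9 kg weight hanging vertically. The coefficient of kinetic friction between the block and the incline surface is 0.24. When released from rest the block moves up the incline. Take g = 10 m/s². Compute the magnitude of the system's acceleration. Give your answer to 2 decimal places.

2.78 m/s²

For the block on the incline: the weight component along the slope is m₁g sin 38° = 6 × 10 × 0.6157 = 36.942 N and the normal force is N = m₁g cos 38° = 47.281 N.
Kinetic friction opposes the block's motion up the incline: f = μN = 0.24 × 47.281 = 11.347 N acting down the slope.
Newton's second law for the block (up-slope positive): T − 36.942 − 11.347 = 6 a. For the hanging weight (downward positive): 9 × 10 − T = 9 a.
Adding the two equations eliminates T: 41.711 = 15 a, so a = 2.7807 m/s².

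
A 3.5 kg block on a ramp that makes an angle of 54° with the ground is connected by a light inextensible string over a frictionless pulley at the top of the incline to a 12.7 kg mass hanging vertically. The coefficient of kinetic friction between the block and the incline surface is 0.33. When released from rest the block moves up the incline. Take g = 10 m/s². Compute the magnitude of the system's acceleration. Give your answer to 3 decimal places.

For the block on the incline: the weight component along the slope is m₁g sin 54° = 3.5 × 10 × 0.8090 = 28.315 N and the normal force is N = m₁g cos 54° = 20.572 N.
Kinetic friction opposes the block's motion up the incline: f = μN = 0.33 × 20.572 = 6.789 N acting down the slope.
Newton's second law for the block (up-slope positive): T − 28.315 − 6.789 = 3.5 a. For the hanging mass (downward positive): 12.7 × 10 − T = 12.7 a.
Adding the two equations eliminates T: 91.896 = 16.2 a, so a = 5.6726 m/s².

5.673 m/s²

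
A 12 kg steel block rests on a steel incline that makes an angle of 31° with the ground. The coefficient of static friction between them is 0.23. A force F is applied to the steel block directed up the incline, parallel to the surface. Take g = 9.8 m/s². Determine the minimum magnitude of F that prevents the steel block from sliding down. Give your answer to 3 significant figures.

37.4 N

The normal force is N = mg cos 31° = 100.803 N. With F at its minimum the steel block is on the verge of sliding down, so static friction is at its maximum μ_s N = 0.23 × 100.803 = 23.185 N and acts up the slope.
Equilibrium along the incline: F + μ_s N = mg sin 31°, so F = 60.568 − 23.185 = 37.383 N.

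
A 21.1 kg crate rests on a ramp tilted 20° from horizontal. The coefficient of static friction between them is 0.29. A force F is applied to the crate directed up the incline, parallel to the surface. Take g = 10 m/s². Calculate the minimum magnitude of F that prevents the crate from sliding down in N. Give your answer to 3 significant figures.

The normal force is N = mg cos 20° = 198.275 N. With F at its minimum the crate is on the verge of sliding down, so static friction is at its maximum μ_s N = 0.29 × 198.275 = 57.500 N and acts up the slope.
Equilibrium along the incline: F + μ_s N = mg sin 20°, so F = 72.166 − 57.500 = 14.666 N.

14.7 N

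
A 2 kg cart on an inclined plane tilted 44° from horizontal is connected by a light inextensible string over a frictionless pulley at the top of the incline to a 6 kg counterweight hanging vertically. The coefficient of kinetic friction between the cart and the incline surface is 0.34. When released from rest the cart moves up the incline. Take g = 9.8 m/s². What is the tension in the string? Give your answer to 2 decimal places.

28.51 N

For the cart on the incline: the weight component along the slope is m₁g sin 44° = 2 × 9.8 × 0.6947 = 13.616 N and the normal force is N = m₁g cos 44° = 14.099 N.
Kinetic friction opposes the cart's motion up the incline: f = μN = 0.34 × 14.099 = 4.794 N acting down the slope.
Newton's second law for the cart (up-slope positive): T − 13.616 − 4.794 = 2 a. For the hanging counterweight (downward positive): 6 × 9.8 − T = 6 a.
Adding the two equations eliminates T: 40.390 = 8 a, so a = 5.0488 m/s².
Then from the hanging counterweight's equation, T = 6 × (9.8 − 5.0488) = 28.507 N.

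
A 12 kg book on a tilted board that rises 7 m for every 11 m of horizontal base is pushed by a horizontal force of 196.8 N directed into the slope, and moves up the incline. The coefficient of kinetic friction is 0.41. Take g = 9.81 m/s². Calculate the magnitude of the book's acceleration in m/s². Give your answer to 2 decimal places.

The horizontal push has components F cos 32.47° = 196.8 × 0.8437 = 166.040 N up the incline and F sin 32.47° = 196.8 × 0.5369 = 105.662 N pressing into the surface.
The normal force is therefore N = mg cos 32.47° + F sin 32.47° = 99.320 + 105.662 = 204.982 N, and kinetic friction down the slope is μN = 0.41 × 204.982 = 84.043 N.
Along the incline: F cos 32.47° − mg sin 32.47° − μN = ma, so 166.040 − 63.204 − 84.043 = 12 a, giving a = 1.5661 m/s².

1.57 m/s²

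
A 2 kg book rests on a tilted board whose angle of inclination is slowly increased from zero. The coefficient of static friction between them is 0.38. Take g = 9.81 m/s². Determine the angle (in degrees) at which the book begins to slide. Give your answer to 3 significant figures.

At the threshold of sliding, static friction is at its maximum μ_s N and exactly balances the weight component along the incline: mg sin θ = μ_s mg cos θ.
Hence tan θ = μ_s = 0.38, so θ = arctan(0.38) = 20.8068°.

20.8°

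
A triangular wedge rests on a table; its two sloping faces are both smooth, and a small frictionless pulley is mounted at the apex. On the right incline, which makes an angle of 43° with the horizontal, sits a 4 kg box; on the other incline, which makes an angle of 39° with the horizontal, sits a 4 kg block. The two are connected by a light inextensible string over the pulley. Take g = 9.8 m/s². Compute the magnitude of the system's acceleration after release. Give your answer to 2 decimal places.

0.26 m/s²

Resolve each weight along its own incline: the 4 kg mass has component 4 × 9.8 × sin 43° = 26.734 N down its slope, and the 4 kg mass has 4 × 9.8 × sin 39° = 24.669 N down its slope.
The 4 kg side's 26.734 N exceeds the other side's 24.669 N, so that mass slides down and the 4 kg mass slides up. Taking that direction as positive, Newton's second law for the whole system gives 26.734 − 24.669 = (4 + 4) a, so a = 2.065 / 8 = 0.2581 m/s².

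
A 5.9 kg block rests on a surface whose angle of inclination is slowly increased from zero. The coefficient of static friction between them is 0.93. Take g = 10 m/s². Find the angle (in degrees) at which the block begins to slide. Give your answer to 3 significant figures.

42.9°

At the threshold of sliding, static friction is at its maximum μ_s N and exactly balances the weight component along the incline: mg sin θ = μ_s mg cos θ.
Hence tan θ = μ_s = 0.93, so θ = arctan(0.93) = 42.9228°.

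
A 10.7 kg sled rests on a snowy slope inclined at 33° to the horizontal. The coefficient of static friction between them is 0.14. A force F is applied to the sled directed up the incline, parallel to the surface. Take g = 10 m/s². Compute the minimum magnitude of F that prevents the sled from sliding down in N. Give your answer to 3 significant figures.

The normal force is N = mg cos 33° = 89.738 N. With F at its minimum the sled is on the verge of sliding down, so static friction is at its maximum μ_s N = 0.14 × 89.738 = 12.563 N and acts up the slope.
Equilibrium along the incline: F + μ_s N = mg sin 33°, so F = 58.276 − 12.563 = 45.713 N.

45.7 N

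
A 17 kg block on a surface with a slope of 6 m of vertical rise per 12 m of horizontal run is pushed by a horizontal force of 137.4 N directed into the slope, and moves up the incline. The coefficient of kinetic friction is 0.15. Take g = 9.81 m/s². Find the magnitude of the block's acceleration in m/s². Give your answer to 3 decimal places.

0.984 m/s²

The horizontal push has components F cos 26.57° = 137.4 × 0.8944 = 122.891 N up the incline and F sin 26.57° = 137.4 × 0.4472 = 61.445 N pressing into the surface.
The normal force is therefore N = mg cos 26.57° + F sin 26.57° = 149.159 + 61.445 = 210.604 N, and kinetic friction down the slope is μN = 0.15 × 210.604 = 31.591 N.
Along the incline: F cos 26.57° − mg sin 26.57° − μN = ma, so 122.891 − 74.580 − 31.591 = 17 a, giving a = 0.9835 m/s².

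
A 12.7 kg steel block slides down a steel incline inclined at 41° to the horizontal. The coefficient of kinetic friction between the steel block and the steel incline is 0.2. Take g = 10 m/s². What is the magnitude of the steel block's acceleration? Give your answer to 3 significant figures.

5.05 m/s²

Resolving the weight along the incline: the component pulling the steel block down the slope is mg sin 41° = 12.7 × 10 × 0.6561 = 83.325 N, and the normal force is N = mg cos 41° = 12.7 × 10 × 0.7547 = 95.847 N.
Kinetic friction acts up the slope with magnitude f = μN = 0.2 × 95.847 = 19.169 N.
Net force along the incline is 83.325 − 19.169 = 64.156 N, so a = 64.156 / 12.7 = 5.0517 m/s².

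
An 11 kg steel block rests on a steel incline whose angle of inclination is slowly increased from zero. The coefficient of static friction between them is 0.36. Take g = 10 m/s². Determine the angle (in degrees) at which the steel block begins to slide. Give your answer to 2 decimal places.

At the threshold of sliding, static friction is at its maximum μ_s N and exactly balances the weight component along the incline: mg sin θ = μ_s mg cos θ.
Hence tan θ = μ_s = 0.36, so θ = arctan(0.36) = 19.7989°.

19.80°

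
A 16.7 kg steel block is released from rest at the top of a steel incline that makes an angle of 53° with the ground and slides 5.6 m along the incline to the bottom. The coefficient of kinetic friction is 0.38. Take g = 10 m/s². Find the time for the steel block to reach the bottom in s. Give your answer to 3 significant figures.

The weight component along the incline is mg sin 53° = 133.372 N and the normal force is N = mg cos 53° = 100.503 N.
Friction up the slope is f = μN = 0.38 × 100.503 = 38.191 N, so the net downslope force is 133.372 − 38.191 = 95.181 N and a = 95.181 / 16.7 = 5.6995 m/s².
Starting from rest, L = ½at², so t = √(2L/a) = √(2 × 5.6 / 5.6995) = 1.4018 s.

1.40 s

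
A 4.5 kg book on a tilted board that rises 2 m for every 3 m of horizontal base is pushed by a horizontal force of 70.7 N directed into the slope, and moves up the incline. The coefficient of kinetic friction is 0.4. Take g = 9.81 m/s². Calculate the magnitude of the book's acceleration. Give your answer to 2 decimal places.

0.88 m/s²

The horizontal push has components F cos 33.69° = 70.7 × 0.8321 = 58.829 N up the incline and F sin 33.69° = 70.7 × 0.5547 = 39.217 N pressing into the surface.
The normal force is therefore N = mg cos 33.69° + F sin 33.69° = 36.733 + 39.217 = 75.950 N, and kinetic friction down the slope is μN = 0.4 × 75.950 = 30.380 N.
Along the incline: F cos 33.69° − mg sin 33.69° − μN = ma, so 58.829 − 24.487 − 30.380 = 4.5 a, giving a = 0.8804 m/s².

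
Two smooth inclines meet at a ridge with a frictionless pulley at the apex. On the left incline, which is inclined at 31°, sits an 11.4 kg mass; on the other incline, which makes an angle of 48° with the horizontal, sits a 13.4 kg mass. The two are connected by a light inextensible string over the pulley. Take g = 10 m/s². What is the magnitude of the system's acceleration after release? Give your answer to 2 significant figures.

Resolve each weight along its own incline: the 11.4 kg mass has component 11.4 × 10 × sin 31° = 58.714 N down its slope, and the 13.4 kg mass has 13.4 × 10 × sin 48° = 99.581 N down its slope.
The 13.4 kg side's 99.581 N exceeds the other side's 58.714 N, so that mass slides down and the 11.4 kg mass slides up. Taking that direction as positive, Newton's second law for the whole system gives 99.581 − 58.714 = (11.4 + 13.4) a, so a = 40.867 / 24.8 = 1.6479 m/s².

1.6 m/s²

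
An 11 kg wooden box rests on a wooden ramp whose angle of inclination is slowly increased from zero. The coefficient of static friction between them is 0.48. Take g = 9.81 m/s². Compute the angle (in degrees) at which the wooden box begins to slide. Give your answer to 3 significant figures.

At the threshold of sliding, static friction is at its maximum μ_s N and exactly balances the weight component along the incline: mg sin θ = μ_s mg cos θ.
Hence tan θ = μ_s = 0.48, so θ = arctan(0.48) = 25.6410°.

25.6°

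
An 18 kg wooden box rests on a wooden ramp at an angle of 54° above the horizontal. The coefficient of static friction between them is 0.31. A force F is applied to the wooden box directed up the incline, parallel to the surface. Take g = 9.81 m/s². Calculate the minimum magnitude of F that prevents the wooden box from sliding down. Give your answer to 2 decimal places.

The normal force is N = mg cos 54° = 103.791 N. With F at its minimum the wooden box is on the verge of sliding down, so static friction is at its maximum μ_s N = 0.31 × 103.791 = 32.175 N and acts up the slope.
Equilibrium along the incline: F + μ_s N = mg sin 54°, so F = 142.856 − 32.175 = 110.681 N.

110.68 N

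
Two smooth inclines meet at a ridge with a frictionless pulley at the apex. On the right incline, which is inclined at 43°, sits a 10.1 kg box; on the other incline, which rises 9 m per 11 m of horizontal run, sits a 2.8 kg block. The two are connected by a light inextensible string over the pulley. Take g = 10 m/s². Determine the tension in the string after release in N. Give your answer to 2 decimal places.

Resolve each weight along its own incline: the 10.1 kg mass has component 10.1 × 10 × sin 43° = 68.882 N down its slope, and the 2.8 kg mass has 2.8 × 10 × sin 39.29° = 17.731 N down its slope.
The 10.1 kg side's 68.882 N exceeds the other side's 17.731 N, so that mass slides down and the 2.8 kg mass slides up. Taking that direction as positive, Newton's second law for the whole system gives 68.882 − 17.731 = (10.1 + 2.8) a, so a = 51.151 / 12.9 = 3.9652 m/s².
For the 2.8 kg mass (up-slope positive): T − 17.731 = 2.8 × 3.9652, so T = 28.834 N.

28.83 N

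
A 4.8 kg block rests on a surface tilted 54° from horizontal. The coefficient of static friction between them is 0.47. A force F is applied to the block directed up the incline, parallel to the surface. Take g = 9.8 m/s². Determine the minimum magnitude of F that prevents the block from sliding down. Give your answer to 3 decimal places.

25.061 N

The normal force is N = mg cos 54° = 27.649 N. With F at its minimum the block is on the verge of sliding down, so static friction is at its maximum μ_s N = 0.47 × 27.649 = 12.995 N and acts up the slope.
Equilibrium along the incline: F + μ_s N = mg sin 54°, so F = 38.056 − 12.995 = 25.061 N.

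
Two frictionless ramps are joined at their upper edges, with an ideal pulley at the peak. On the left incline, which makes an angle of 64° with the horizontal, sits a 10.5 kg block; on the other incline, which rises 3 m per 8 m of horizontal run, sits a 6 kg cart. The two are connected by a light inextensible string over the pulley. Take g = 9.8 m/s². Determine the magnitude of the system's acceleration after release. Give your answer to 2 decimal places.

Resolve each weight along its own incline: the 10.5 kg mass has component 10.5 × 9.8 × sin 64° = 92.486 N down its slope, and the 6 kg mass has 6 × 9.8 × sin 20.56° = 20.646 N down its slope.
The 10.5 kg side's 92.486 N exceeds the other side's 20.646 N, so that mass slides down and the 6 kg mass slides up. Taking that direction as positive, Newton's second law for the whole system gives 92.486 − 20.646 = (10.5 + 6) a, so a = 71.840 / 16.5 = 4.3539 m/s².

4.35 m/s²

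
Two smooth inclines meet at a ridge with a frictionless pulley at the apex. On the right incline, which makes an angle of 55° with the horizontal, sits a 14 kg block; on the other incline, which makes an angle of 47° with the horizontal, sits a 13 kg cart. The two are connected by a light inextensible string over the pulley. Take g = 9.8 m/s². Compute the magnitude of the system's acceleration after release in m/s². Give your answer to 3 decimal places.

0.712 m/s²

Resolve each weight along its own incline: the 14 kg mass has component 14 × 9.8 × sin 55° = 112.388 N down its slope, and the 13 kg mass has 13 × 9.8 × sin 47° = 93.174 N down its slope.
The 14 kg side's 112.388 N exceeds the other side's 93.174 N, so that mass slides down and the 13 kg mass slides up. Taking that direction as positive, Newton's second law for the whole system gives 112.388 − 93.174 = (14 + 13) a, so a = 19.214 / 27 = 0.7116 m/s².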